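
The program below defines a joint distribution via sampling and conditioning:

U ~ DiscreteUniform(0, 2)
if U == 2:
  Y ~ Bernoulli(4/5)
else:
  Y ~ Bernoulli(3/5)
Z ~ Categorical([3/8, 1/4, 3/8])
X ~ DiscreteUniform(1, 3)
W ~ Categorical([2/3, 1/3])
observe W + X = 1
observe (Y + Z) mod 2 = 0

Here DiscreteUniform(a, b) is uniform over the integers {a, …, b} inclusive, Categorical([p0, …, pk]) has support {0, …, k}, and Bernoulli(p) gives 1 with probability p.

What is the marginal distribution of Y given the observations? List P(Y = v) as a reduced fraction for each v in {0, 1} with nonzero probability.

P(Y=0) = 3/5, P(Y=1) = 2/5

Enumerate traces; 9 have nonzero weight after conditioning:
  (U=0, Y=0, Z=0, X=1, W=0) weight 1/90
  (U=0, Y=0, Z=2, X=1, W=0) weight 1/90
  (U=0, Y=1, Z=1, X=1, W=0) weight 1/90
  (U=1, Y=0, Z=0, X=1, W=0) weight 1/90
  (U=1, Y=0, Z=2, X=1, W=0) weight 1/90
  (U=1, Y=1, Z=1, X=1, W=0) weight 1/90
  (U=2, Y=0, Z=0, X=1, W=0) weight 1/180
  (U=2, Y=0, Z=2, X=1, W=0) weight 1/180
  … 1 more
Group by Y:
  weight(Y=0) = 1/18
  weight(Y=1) = 1/27
Total weight = 1/18 + 1/27 = 5/54
P(Y=0 | obs) = 1/18 / 5/54 = 3/5
P(Y=1 | obs) = 1/27 / 5/54 = 2/5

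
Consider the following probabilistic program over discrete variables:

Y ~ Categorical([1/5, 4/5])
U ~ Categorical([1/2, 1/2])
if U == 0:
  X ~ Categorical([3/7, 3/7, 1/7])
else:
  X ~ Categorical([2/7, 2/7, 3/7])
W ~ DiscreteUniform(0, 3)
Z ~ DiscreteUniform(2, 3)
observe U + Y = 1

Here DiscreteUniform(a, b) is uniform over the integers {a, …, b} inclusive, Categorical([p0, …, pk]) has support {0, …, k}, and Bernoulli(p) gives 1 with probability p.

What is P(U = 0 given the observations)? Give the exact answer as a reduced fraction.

P(U = 0 | obs) = 4/5

Enumerate traces; 48 have nonzero weight after conditioning:
  (Y=0, U=1, X=0, W=0, Z=2) weight 1/280
  (Y=0, U=1, X=0, W=0, Z=3) weight 1/280
  (Y=0, U=1, X=0, W=1, Z=2) weight 1/280
  (Y=0, U=1, X=0, W=1, Z=3) weight 1/280
  (Y=0, U=1, X=0, W=2, Z=2) weight 1/280
  (Y=0, U=1, X=0, W=2, Z=3) weight 1/280
  (Y=0, U=1, X=0, W=3, Z=2) weight 1/280
  (Y=0, U=1, X=0, W=3, Z=3) weight 1/280
  (Y=1, U=0, X=0, W=0, Z=2) weight 3/140
  … 39 more
Group by U:
  weight(U=0) = 2/5
  weight(U=1) = 1/10
Total weight = 2/5 + 1/10 = 1/2
P(U=0 | obs) = 2/5 / 1/2 = 4/5
P(U=1 | obs) = 1/10 / 1/2 = 1/5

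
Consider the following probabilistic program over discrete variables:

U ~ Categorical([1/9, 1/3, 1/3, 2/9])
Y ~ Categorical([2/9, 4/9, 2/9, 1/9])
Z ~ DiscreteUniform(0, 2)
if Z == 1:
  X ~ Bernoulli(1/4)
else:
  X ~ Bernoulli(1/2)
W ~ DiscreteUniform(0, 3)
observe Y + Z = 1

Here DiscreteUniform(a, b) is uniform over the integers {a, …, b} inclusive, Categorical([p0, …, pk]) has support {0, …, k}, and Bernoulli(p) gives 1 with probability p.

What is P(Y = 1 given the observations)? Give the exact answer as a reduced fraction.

Enumerate traces; 64 have nonzero weight after conditioning:
  (U=0, Y=0, Z=1, X=0, W=0) weight 1/648
  (U=0, Y=0, Z=1, X=0, W=1) weight 1/648
  (U=0, Y=0, Z=1, X=0, W=2) weight 1/648
  (U=0, Y=0, Z=1, X=0, W=3) weight 1/648
  (U=0, Y=0, Z=1, X=1, W=0) weight 1/1944
  (U=0, Y=0, Z=1, X=1, W=1) weight 1/1944
  (U=0, Y=0, Z=1, X=1, W=2) weight 1/1944
  (U=0, Y=0, Z=1, X=1, W=3) weight 1/1944
  (U=0, Y=1, Z=0, X=0, W=0) weight 1/486
  … 55 more
Group by Y:
  weight(Y=0) = 2/27
  weight(Y=1) = 4/27
Total weight = 2/27 + 4/27 = 2/9
P(Y=0 | obs) = 2/27 / 2/9 = 1/3
P(Y=1 | obs) = 4/27 / 2/9 = 2/3

P(Y = 1 | obs) = 2/3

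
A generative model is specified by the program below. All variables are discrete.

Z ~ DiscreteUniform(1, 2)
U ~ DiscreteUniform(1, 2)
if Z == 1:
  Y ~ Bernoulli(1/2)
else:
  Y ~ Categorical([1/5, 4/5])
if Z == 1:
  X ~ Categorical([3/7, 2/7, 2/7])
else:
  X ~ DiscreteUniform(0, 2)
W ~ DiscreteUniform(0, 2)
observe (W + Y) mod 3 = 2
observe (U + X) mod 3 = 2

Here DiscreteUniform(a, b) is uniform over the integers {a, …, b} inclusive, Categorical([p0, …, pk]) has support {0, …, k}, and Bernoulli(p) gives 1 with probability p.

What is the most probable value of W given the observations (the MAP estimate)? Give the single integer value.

argmax_v P(W = v | obs) = 1

Enumerate traces; 8 have nonzero weight after conditioning:
  (Z=1, U=1, Y=0, X=1, W=2) weight 1/84
  (Z=1, U=1, Y=1, X=1, W=1) weight 1/84
  (Z=1, U=2, Y=0, X=0, W=2) weight 1/56
  (Z=1, U=2, Y=1, X=0, W=1) weight 1/56
  (Z=2, U=1, Y=0, X=1, W=2) weight 1/180
  (Z=2, U=1, Y=1, X=1, W=1) weight 1/45
  (Z=2, U=2, Y=0, X=0, W=2) weight 1/180
  (Z=2, U=2, Y=1, X=0, W=1) weight 1/45
Group by W:
  weight(W=1) = 187/2520
  weight(W=2) = 103/2520
Total weight = 187/2520 + 103/2520 = 29/252
P(W=1 | obs) = 187/2520 / 29/252 = 187/290
P(W=2 | obs) = 103/2520 / 29/252 = 103/290
argmax = 1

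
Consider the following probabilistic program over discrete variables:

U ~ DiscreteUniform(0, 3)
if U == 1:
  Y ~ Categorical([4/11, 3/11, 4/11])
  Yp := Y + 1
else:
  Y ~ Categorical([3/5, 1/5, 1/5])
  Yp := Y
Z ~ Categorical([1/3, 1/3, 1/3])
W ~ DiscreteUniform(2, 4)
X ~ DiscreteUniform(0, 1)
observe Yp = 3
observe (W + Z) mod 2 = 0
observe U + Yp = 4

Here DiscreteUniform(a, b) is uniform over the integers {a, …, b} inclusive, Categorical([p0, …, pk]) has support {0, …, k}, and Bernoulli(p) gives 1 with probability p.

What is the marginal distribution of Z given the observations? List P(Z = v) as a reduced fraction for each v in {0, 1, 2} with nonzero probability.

Enumerate traces; 10 have nonzero weight after conditioning:
  (U=1, Y=2, Z=0, W=2, X=0) weight 1/198
  (U=1, Y=2, Z=0, W=2, X=1) weight 1/198
  (U=1, Y=2, Z=0, W=4, X=0) weight 1/198
  (U=1, Y=2, Z=0, W=4, X=1) weight 1/198
  (U=1, Y=2, Z=1, W=3, X=0) weight 1/198
  (U=1, Y=2, Z=1, W=3, X=1) weight 1/198
  (U=1, Y=2, Z=2, W=2, X=0) weight 1/198
  (U=1, Y=2, Z=2, W=2, X=1) weight 1/198
  … 2 more
Group by Z:
  weight(Z=0) = 2/99
  weight(Z=1) = 1/99
  weight(Z=2) = 2/99
Total weight = 2/99 + 1/99 + 2/99 = 5/99
P(Z=0 | obs) = 2/99 / 5/99 = 2/5
P(Z=1 | obs) = 1/99 / 5/99 = 1/5
P(Z=2 | obs) = 2/99 / 5/99 = 2/5

P(Z=0) = 2/5, P(Z=1) = 1/5, P(Z=2) = 2/5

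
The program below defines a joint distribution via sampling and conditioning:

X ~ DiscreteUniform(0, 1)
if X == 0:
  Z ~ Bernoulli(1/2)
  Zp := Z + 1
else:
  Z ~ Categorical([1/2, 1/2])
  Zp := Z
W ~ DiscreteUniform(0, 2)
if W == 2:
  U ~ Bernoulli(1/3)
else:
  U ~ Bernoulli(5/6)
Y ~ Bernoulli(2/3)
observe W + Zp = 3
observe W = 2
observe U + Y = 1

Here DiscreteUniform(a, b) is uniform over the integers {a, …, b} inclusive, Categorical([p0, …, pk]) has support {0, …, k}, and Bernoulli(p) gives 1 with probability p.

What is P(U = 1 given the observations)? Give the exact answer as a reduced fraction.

Enumerate traces; 4 have nonzero weight after conditioning:
  (X=0, Z=0, W=2, U=0, Y=1) weight 1/27
  (X=0, Z=0, W=2, U=1, Y=0) weight 1/108
  (X=1, Z=1, W=2, U=0, Y=1) weight 1/27
  (X=1, Z=1, W=2, U=1, Y=0) weight 1/108
Group by U:
  weight(U=0) = 2/27
  weight(U=1) = 1/54
Total weight = 2/27 + 1/54 = 5/54
P(U=0 | obs) = 2/27 / 5/54 = 4/5
P(U=1 | obs) = 1/54 / 5/54 = 1/5

P(U = 1 | obs) = 1/5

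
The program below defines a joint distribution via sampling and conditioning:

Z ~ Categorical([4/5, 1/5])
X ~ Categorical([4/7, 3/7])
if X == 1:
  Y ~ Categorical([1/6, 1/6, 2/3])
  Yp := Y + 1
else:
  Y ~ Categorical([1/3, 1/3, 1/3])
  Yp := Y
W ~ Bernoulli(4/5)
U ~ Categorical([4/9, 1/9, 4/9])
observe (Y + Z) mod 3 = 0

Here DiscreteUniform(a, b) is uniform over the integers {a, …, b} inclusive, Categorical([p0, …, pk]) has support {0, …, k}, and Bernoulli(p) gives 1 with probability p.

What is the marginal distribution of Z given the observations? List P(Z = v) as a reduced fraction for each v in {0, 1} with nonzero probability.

P(Z=0) = 11/16, P(Z=1) = 5/16

Enumerate traces; 24 have nonzero weight after conditioning:
  (Z=0, X=0, Y=0, W=0, U=0) weight 64/4725
  (Z=0, X=0, Y=0, W=0, U=1) weight 16/4725
  (Z=0, X=0, Y=0, W=0, U=2) weight 64/4725
  (Z=0, X=0, Y=0, W=1, U=0) weight 256/4725
  (Z=0, X=0, Y=0, W=1, U=1) weight 64/4725
  (Z=0, X=0, Y=0, W=1, U=2) weight 256/4725
  (Z=0, X=1, Y=0, W=0, U=0) weight 8/1575
  (Z=0, X=1, Y=0, W=0, U=1) weight 2/1575
  (Z=1, X=0, Y=2, W=0, U=0) weight 16/4725
  … 15 more
Group by Z:
  weight(Z=0) = 22/105
  weight(Z=1) = 2/21
Total weight = 22/105 + 2/21 = 32/105
P(Z=0 | obs) = 22/105 / 32/105 = 11/16
P(Z=1 | obs) = 2/21 / 32/105 = 5/16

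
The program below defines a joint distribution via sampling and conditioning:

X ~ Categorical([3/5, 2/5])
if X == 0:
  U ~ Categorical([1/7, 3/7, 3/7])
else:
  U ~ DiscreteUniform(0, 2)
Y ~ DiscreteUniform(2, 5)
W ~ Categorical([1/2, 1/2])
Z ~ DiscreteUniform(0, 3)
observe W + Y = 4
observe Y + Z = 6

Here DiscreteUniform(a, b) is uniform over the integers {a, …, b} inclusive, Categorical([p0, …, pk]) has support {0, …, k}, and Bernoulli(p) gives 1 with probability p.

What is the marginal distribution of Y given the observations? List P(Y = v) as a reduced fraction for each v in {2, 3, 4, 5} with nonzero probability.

P(Y=3) = 1/2, P(Y=4) = 1/2

Enumerate traces; 12 have nonzero weight after conditioning:
  (X=0, U=0, Y=3, W=1, Z=3) weight 3/1120
  (X=0, U=0, Y=4, W=0, Z=2) weight 3/1120
  (X=0, U=1, Y=3, W=1, Z=3) weight 9/1120
  (X=0, U=1, Y=4, W=0, Z=2) weight 9/1120
  (X=0, U=2, Y=3, W=1, Z=3) weight 9/1120
  (X=0, U=2, Y=4, W=0, Z=2) weight 9/1120
  (X=1, U=0, Y=3, W=1, Z=3) weight 1/240
  (X=1, U=0, Y=4, W=0, Z=2) weight 1/240
  … 4 more
Group by Y:
  weight(Y=3) = 1/32
  weight(Y=4) = 1/32
Total weight = 1/32 + 1/32 = 1/16
P(Y=3 | obs) = 1/32 / 1/16 = 1/2
P(Y=4 | obs) = 1/32 / 1/16 = 1/2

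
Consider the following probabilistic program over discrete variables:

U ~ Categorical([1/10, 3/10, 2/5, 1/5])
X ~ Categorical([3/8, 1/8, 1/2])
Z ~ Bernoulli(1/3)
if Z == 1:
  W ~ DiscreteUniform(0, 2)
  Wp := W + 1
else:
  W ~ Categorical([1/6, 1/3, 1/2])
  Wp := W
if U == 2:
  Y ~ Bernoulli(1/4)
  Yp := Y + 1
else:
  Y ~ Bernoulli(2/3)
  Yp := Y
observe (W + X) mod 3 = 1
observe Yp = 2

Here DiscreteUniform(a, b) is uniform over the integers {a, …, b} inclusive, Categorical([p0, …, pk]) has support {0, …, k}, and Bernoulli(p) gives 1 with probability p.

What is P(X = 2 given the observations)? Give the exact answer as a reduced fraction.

P(X = 2 | obs) = 16/27

Enumerate traces; 6 have nonzero weight after conditioning:
  (U=2, X=0, Z=0, W=1, Y=1) weight 1/120
  (U=2, X=0, Z=1, W=1, Y=1) weight 1/240
  (U=2, X=1, Z=0, W=0, Y=1) weight 1/720
  (U=2, X=1, Z=1, W=0, Y=1) weight 1/720
  (U=2, X=2, Z=0, W=2, Y=1) weight 1/60
  (U=2, X=2, Z=1, W=2, Y=1) weight 1/180
Group by X:
  weight(X=0) = 1/80
  weight(X=1) = 1/360
  weight(X=2) = 1/45
Total weight = 1/80 + 1/360 + 1/45 = 3/80
P(X=0 | obs) = 1/80 / 3/80 = 1/3
P(X=1 | obs) = 1/360 / 3/80 = 2/27
P(X=2 | obs) = 1/45 / 3/80 = 16/27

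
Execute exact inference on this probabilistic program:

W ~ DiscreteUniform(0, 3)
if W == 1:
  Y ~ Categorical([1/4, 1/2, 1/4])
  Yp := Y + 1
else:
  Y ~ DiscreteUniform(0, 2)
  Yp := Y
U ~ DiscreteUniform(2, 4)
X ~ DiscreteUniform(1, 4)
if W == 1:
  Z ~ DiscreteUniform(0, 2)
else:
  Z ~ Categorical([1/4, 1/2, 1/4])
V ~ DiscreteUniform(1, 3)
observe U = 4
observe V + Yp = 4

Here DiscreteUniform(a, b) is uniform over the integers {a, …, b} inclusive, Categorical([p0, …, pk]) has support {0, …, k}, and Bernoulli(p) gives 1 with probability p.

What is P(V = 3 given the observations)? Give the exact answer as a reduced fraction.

Enumerate traces; 108 have nonzero weight after conditioning:
  (W=0, Y=1, U=4, X=1, Z=0, V=3) weight 1/1728
  (W=0, Y=1, U=4, X=1, Z=1, V=3) weight 1/864
  (W=0, Y=1, U=4, X=1, Z=2, V=3) weight 1/1728
  (W=0, Y=1, U=4, X=2, Z=0, V=3) weight 1/1728
  (W=0, Y=1, U=4, X=2, Z=1, V=3) weight 1/864
  (W=0, Y=1, U=4, X=2, Z=2, V=3) weight 1/1728
  (W=0, Y=1, U=4, X=3, Z=0, V=3) weight 1/1728
  (W=0, Y=1, U=4, X=3, Z=1, V=3) weight 1/864
  (W=0, Y=2, U=4, X=1, Z=0, V=2) weight 1/1728
  (W=1, Y=2, U=4, X=1, Z=0, V=1) weight 1/1728
  … 98 more
Group by V:
  weight(V=1) = 1/144
  weight(V=2) = 1/24
  weight(V=3) = 5/144
Total weight = 1/144 + 1/24 + 5/144 = 1/12
P(V=1 | obs) = 1/144 / 1/12 = 1/12
P(V=2 | obs) = 1/24 / 1/12 = 1/2
P(V=3 | obs) = 5/144 / 1/12 = 5/12

P(V = 3 | obs) = 5/12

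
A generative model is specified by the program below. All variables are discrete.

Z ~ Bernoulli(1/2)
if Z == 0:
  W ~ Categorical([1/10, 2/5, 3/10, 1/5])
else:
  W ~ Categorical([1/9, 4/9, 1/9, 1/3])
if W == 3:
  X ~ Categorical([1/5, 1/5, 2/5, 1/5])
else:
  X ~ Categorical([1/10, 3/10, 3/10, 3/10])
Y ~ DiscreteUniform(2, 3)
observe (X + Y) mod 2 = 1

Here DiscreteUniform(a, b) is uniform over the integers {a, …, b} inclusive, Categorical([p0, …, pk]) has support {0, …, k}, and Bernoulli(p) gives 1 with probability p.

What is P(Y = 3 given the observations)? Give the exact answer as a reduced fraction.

P(Y = 3 | obs) = 34/75

Enumerate traces; 32 have nonzero weight after conditioning:
  (Z=0, W=0, X=0, Y=3) weight 1/400
  (Z=0, W=0, X=1, Y=2) weight 3/400
  (Z=0, W=0, X=2, Y=3) weight 3/400
  (Z=0, W=0, X=3, Y=2) weight 3/400
  (Z=0, W=1, X=0, Y=3) weight 1/100
  (Z=0, W=1, X=1, Y=2) weight 3/100
  (Z=0, W=1, X=2, Y=3) weight 3/100
  (Z=0, W=1, X=3, Y=2) weight 3/100
  … 24 more
Group by Y:
  weight(Y=2) = 41/150
  weight(Y=3) = 17/75
Total weight = 41/150 + 17/75 = 1/2
P(Y=2 | obs) = 41/150 / 1/2 = 41/75
P(Y=3 | obs) = 17/75 / 1/2 = 34/75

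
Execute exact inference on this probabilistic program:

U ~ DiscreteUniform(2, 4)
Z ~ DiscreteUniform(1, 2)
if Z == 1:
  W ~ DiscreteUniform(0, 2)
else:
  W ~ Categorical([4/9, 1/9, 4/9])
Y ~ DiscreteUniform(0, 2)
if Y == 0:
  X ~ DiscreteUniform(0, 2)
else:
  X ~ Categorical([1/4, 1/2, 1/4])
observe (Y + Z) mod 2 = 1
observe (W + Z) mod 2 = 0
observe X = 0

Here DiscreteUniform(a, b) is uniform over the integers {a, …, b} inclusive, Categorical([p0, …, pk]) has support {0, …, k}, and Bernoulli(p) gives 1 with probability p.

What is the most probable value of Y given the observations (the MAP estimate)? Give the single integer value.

Enumerate traces; 12 have nonzero weight after conditioning:
  (U=2, Z=1, W=1, Y=0, X=0) weight 1/162
  (U=2, Z=1, W=1, Y=2, X=0) weight 1/216
  (U=2, Z=2, W=0, Y=1, X=0) weight 1/162
  (U=2, Z=2, W=2, Y=1, X=0) weight 1/162
  (U=3, Z=1, W=1, Y=0, X=0) weight 1/162
  (U=3, Z=1, W=1, Y=2, X=0) weight 1/216
  (U=3, Z=2, W=0, Y=1, X=0) weight 1/162
  (U=3, Z=2, W=2, Y=1, X=0) weight 1/162
  … 4 more
Group by Y:
  weight(Y=0) = 1/54
  weight(Y=1) = 1/27
  weight(Y=2) = 1/72
Total weight = 1/54 + 1/27 + 1/72 = 5/72
P(Y=0 | obs) = 1/54 / 5/72 = 4/15
P(Y=1 | obs) = 1/27 / 5/72 = 8/15
P(Y=2 | obs) = 1/72 / 5/72 = 1/5
argmax = 1

argmax_v P(Y = v | obs) = 1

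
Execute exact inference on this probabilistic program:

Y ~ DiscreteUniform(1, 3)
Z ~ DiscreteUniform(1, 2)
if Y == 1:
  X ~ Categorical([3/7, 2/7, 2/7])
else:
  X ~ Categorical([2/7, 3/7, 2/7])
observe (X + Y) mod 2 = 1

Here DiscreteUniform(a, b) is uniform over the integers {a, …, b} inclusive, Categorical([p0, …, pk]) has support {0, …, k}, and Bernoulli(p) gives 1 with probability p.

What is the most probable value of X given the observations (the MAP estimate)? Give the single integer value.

argmax_v P(X = v | obs) = 0

Enumerate traces; 10 have nonzero weight after conditioning:
  (Y=1, Z=1, X=0) weight 1/14
  (Y=1, Z=1, X=2) weight 1/21
  (Y=1, Z=2, X=0) weight 1/14
  (Y=1, Z=2, X=2) weight 1/21
  (Y=2, Z=1, X=1) weight 1/14
  (Y=2, Z=2, X=1) weight 1/14
  (Y=3, Z=1, X=0) weight 1/21
  (Y=3, Z=1, X=2) weight 1/21
  … 2 more
Group by X:
  weight(X=0) = 5/21
  weight(X=1) = 1/7
  weight(X=2) = 4/21
Total weight = 5/21 + 1/7 + 4/21 = 4/7
P(X=0 | obs) = 5/21 / 4/7 = 5/12
P(X=1 | obs) = 1/7 / 4/7 = 1/4
P(X=2 | obs) = 4/21 / 4/7 = 1/3
argmax = 0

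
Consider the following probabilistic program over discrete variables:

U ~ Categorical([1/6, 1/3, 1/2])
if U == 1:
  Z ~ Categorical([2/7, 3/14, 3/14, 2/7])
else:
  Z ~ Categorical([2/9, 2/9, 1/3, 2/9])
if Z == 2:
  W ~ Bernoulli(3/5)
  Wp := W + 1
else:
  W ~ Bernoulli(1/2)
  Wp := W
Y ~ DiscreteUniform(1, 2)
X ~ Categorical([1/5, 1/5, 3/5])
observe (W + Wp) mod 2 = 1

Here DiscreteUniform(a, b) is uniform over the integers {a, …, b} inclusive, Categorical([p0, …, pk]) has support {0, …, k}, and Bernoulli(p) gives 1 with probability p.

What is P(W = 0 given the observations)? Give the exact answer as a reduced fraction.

Enumerate traces; 36 have nonzero weight after conditioning:
  (U=0, Z=2, W=0, Y=1, X=0) weight 1/450
  (U=0, Z=2, W=0, Y=1, X=1) weight 1/450
  (U=0, Z=2, W=0, Y=1, X=2) weight 1/150
  (U=0, Z=2, W=0, Y=2, X=0) weight 1/450
  (U=0, Z=2, W=0, Y=2, X=1) weight 1/450
  (U=0, Z=2, W=0, Y=2, X=2) weight 1/150
  (U=0, Z=2, W=1, Y=1, X=0) weight 1/300
  (U=0, Z=2, W=1, Y=1, X=1) weight 1/300
  … 28 more
Group by W:
  weight(W=0) = 37/315
  weight(W=1) = 37/210
Total weight = 37/315 + 37/210 = 37/126
P(W=0 | obs) = 37/315 / 37/126 = 2/5
P(W=1 | obs) = 37/210 / 37/126 = 3/5

P(W = 0 | obs) = 2/5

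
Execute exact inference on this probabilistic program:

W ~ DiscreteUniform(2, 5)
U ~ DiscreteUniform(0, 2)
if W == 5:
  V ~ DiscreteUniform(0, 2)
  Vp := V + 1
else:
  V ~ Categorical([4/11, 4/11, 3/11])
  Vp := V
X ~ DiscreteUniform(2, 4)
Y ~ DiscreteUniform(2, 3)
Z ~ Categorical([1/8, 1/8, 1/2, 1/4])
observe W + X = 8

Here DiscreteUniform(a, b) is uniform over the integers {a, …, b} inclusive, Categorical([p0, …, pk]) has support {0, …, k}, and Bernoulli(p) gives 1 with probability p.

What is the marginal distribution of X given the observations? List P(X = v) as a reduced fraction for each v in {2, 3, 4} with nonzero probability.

P(X=3) = 1/2, P(X=4) = 1/2

Enumerate traces; 144 have nonzero weight after conditioning:
  (W=4, U=0, V=0, X=4, Y=2, Z=0) weight 1/1584
  (W=4, U=0, V=0, X=4, Y=2, Z=1) weight 1/1584
  (W=4, U=0, V=0, X=4, Y=2, Z=2) weight 1/396
  (W=4, U=0, V=0, X=4, Y=2, Z=3) weight 1/792
  (W=4, U=0, V=0, X=4, Y=3, Z=0) weight 1/1584
  (W=4, U=0, V=0, X=4, Y=3, Z=1) weight 1/1584
  (W=4, U=0, V=0, X=4, Y=3, Z=2) weight 1/396
  (W=4, U=0, V=0, X=4, Y=3, Z=3) weight 1/792
  (W=5, U=0, V=0, X=3, Y=2, Z=0) weight 1/1728
  … 135 more
Group by X:
  weight(X=3) = 1/12
  weight(X=4) = 1/12
Total weight = 1/12 + 1/12 = 1/6
P(X=3 | obs) = 1/12 / 1/6 = 1/2
P(X=4 | obs) = 1/12 / 1/6 = 1/2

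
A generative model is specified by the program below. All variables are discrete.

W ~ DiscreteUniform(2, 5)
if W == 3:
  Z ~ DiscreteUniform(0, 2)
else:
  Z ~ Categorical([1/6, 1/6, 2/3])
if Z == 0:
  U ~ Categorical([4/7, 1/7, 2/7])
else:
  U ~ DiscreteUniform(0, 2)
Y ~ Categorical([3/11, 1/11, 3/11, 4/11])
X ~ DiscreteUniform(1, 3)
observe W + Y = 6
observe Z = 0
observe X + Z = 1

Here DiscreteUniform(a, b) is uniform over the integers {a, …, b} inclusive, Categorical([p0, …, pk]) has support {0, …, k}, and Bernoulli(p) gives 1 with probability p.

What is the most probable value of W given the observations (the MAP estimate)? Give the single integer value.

Enumerate traces; 9 have nonzero weight after conditioning:
  (W=3, Z=0, U=0, Y=3, X=1) weight 4/693
  (W=3, Z=0, U=1, Y=3, X=1) weight 1/693
  (W=3, Z=0, U=2, Y=3, X=1) weight 2/693
  (W=4, Z=0, U=0, Y=2, X=1) weight 1/462
  (W=4, Z=0, U=1, Y=2, X=1) weight 1/1848
  (W=4, Z=0, U=2, Y=2, X=1) weight 1/924
  (W=5, Z=0, U=0, Y=1, X=1) weight 1/1386
  (W=5, Z=0, U=1, Y=1, X=1) weight 1/5544
  … 1 more
Group by W:
  weight(W=3) = 1/99
  weight(W=4) = 1/264
  weight(W=5) = 1/792
Total weight = 1/99 + 1/264 + 1/792 = 1/66
P(W=3 | obs) = 1/99 / 1/66 = 2/3
P(W=4 | obs) = 1/264 / 1/66 = 1/4
P(W=5 | obs) = 1/792 / 1/66 = 1/12
argmax = 3

argmax_v P(W = v | obs) = 3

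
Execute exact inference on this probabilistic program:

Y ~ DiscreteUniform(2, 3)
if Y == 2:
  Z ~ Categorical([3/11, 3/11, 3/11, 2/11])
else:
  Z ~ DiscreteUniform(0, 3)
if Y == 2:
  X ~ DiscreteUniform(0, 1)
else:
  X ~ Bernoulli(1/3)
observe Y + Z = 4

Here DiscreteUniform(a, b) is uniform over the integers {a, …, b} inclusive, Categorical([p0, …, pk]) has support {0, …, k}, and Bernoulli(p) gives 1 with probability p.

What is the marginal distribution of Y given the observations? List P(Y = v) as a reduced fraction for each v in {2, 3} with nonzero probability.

P(Y=2) = 12/23, P(Y=3) = 11/23

Enumerate traces; 4 have nonzero weight after conditioning:
  (Y=2, Z=2, X=0) weight 3/44
  (Y=2, Z=2, X=1) weight 3/44
  (Y=3, Z=1, X=0) weight 1/12
  (Y=3, Z=1, X=1) weight 1/24
Group by Y:
  weight(Y=2) = 3/22
  weight(Y=3) = 1/8
Total weight = 3/22 + 1/8 = 23/88
P(Y=2 | obs) = 3/22 / 23/88 = 12/23
P(Y=3 | obs) = 1/8 / 23/88 = 11/23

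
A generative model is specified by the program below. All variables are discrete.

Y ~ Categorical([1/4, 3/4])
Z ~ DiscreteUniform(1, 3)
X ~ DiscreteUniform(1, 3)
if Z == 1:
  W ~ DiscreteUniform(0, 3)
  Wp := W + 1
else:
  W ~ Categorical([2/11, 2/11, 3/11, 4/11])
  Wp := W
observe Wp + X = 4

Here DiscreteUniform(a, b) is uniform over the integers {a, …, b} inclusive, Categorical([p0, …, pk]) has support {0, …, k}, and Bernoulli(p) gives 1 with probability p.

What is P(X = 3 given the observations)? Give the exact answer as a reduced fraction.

Enumerate traces; 18 have nonzero weight after conditioning:
  (Y=0, Z=1, X=1, W=2) weight 1/144
  (Y=0, Z=1, X=2, W=1) weight 1/144
  (Y=0, Z=1, X=3, W=0) weight 1/144
  (Y=0, Z=2, X=1, W=3) weight 1/99
  (Y=0, Z=2, X=2, W=2) weight 1/132
  (Y=0, Z=2, X=3, W=1) weight 1/198
  (Y=0, Z=3, X=1, W=3) weight 1/99
  (Y=0, Z=3, X=2, W=2) weight 1/132
  … 10 more
Group by X:
  weight(X=1) = 43/396
  weight(X=2) = 35/396
  weight(X=3) = 3/44
Total weight = 43/396 + 35/396 + 3/44 = 35/132
P(X=1 | obs) = 43/396 / 35/132 = 43/105
P(X=2 | obs) = 35/396 / 35/132 = 1/3
P(X=3 | obs) = 3/44 / 35/132 = 9/35

P(X = 3 | obs) = 9/35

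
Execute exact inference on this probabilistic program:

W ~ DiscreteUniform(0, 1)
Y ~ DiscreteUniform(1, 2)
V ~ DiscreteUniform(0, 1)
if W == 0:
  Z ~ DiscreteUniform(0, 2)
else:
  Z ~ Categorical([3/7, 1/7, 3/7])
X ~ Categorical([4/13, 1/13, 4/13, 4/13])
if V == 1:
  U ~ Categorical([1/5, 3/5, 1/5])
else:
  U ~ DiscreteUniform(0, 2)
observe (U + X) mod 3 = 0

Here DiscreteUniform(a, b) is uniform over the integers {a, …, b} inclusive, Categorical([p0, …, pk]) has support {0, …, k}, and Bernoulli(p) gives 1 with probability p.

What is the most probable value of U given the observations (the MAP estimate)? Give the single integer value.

argmax_v P(U = v | obs) = 0

Enumerate traces; 96 have nonzero weight after conditioning:
  (W=0, Y=1, V=0, Z=0, X=0, U=0) weight 1/234
  (W=0, Y=1, V=0, Z=0, X=1, U=2) weight 1/936
  (W=0, Y=1, V=0, Z=0, X=2, U=1) weight 1/234
  (W=0, Y=1, V=0, Z=0, X=3, U=0) weight 1/234
  (W=0, Y=1, V=0, Z=1, X=0, U=0) weight 1/234
  (W=0, Y=1, V=0, Z=1, X=1, U=2) weight 1/936
  (W=0, Y=1, V=0, Z=1, X=2, U=1) weight 1/234
  (W=0, Y=1, V=0, Z=1, X=3, U=0) weight 1/234
  … 88 more
Group by U:
  weight(U=0) = 32/195
  weight(U=1) = 28/195
  weight(U=2) = 4/195
Total weight = 32/195 + 28/195 + 4/195 = 64/195
P(U=0 | obs) = 32/195 / 64/195 = 1/2
P(U=1 | obs) = 28/195 / 64/195 = 7/16
P(U=2 | obs) = 4/195 / 64/195 = 1/16
argmax = 0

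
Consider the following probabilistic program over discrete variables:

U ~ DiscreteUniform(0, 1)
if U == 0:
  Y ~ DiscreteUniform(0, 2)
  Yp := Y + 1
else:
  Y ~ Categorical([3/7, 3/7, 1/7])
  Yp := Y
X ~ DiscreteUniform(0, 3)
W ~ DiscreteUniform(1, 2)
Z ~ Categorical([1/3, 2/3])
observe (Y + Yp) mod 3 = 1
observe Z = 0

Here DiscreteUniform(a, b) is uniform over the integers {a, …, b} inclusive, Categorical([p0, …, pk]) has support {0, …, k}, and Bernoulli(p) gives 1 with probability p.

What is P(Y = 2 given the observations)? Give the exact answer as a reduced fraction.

P(Y = 2 | obs) = 3/10

Enumerate traces; 16 have nonzero weight after conditioning:
  (U=0, Y=0, X=0, W=1, Z=0) weight 1/144
  (U=0, Y=0, X=0, W=2, Z=0) weight 1/144
  (U=0, Y=0, X=1, W=1, Z=0) weight 1/144
  (U=0, Y=0, X=1, W=2, Z=0) weight 1/144
  (U=0, Y=0, X=2, W=1, Z=0) weight 1/144
  (U=0, Y=0, X=2, W=2, Z=0) weight 1/144
  (U=0, Y=0, X=3, W=1, Z=0) weight 1/144
  (U=0, Y=0, X=3, W=2, Z=0) weight 1/144
  (U=1, Y=2, X=0, W=1, Z=0) weight 1/336
  … 7 more
Group by Y:
  weight(Y=0) = 1/18
  weight(Y=2) = 1/42
Total weight = 1/18 + 1/42 = 5/63
P(Y=0 | obs) = 1/18 / 5/63 = 7/10
P(Y=2 | obs) = 1/42 / 5/63 = 3/10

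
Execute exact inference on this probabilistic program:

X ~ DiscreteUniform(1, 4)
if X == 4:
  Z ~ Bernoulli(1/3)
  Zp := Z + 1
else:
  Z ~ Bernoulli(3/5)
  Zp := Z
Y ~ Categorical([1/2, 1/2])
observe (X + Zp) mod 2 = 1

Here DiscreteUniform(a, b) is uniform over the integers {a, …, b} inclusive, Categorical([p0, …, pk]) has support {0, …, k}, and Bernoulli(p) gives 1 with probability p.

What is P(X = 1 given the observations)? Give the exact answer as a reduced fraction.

Enumerate traces; 8 have nonzero weight after conditioning:
  (X=1, Z=0, Y=0) weight 1/20
  (X=1, Z=0, Y=1) weight 1/20
  (X=2, Z=1, Y=0) weight 3/40
  (X=2, Z=1, Y=1) weight 3/40
  (X=3, Z=0, Y=0) weight 1/20
  (X=3, Z=0, Y=1) weight 1/20
  (X=4, Z=0, Y=0) weight 1/12
  (X=4, Z=0, Y=1) weight 1/12
Group by X:
  weight(X=1) = 1/10
  weight(X=2) = 3/20
  weight(X=3) = 1/10
  weight(X=4) = 1/6
Total weight = 1/10 + 3/20 + 1/10 + 1/6 = 31/60
P(X=1 | obs) = 1/10 / 31/60 = 6/31
P(X=2 | obs) = 3/20 / 31/60 = 9/31
P(X=3 | obs) = 1/10 / 31/60 = 6/31
P(X=4 | obs) = 1/6 / 31/60 = 10/31

P(X = 1 | obs) = 6/31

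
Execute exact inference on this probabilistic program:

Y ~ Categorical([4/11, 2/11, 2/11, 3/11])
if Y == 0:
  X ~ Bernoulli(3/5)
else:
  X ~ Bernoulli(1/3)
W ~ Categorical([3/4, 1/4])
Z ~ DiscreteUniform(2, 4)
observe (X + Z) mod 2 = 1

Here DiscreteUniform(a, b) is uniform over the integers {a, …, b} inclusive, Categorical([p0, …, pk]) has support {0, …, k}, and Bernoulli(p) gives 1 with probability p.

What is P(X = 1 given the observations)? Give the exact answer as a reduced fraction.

Enumerate traces; 24 have nonzero weight after conditioning:
  (Y=0, X=0, W=0, Z=3) weight 2/55
  (Y=0, X=0, W=1, Z=3) weight 2/165
  (Y=0, X=1, W=0, Z=2) weight 3/55
  (Y=0, X=1, W=0, Z=4) weight 3/55
  (Y=0, X=1, W=1, Z=2) weight 1/55
  (Y=0, X=1, W=1, Z=4) weight 1/55
  (Y=1, X=0, W=0, Z=3) weight 1/33
  (Y=1, X=0, W=1, Z=3) weight 1/99
  … 16 more
Group by X:
  weight(X=0) = 94/495
  weight(X=1) = 142/495
Total weight = 94/495 + 142/495 = 236/495
P(X=0 | obs) = 94/495 / 236/495 = 47/118
P(X=1 | obs) = 142/495 / 236/495 = 71/118

P(X = 1 | obs) = 71/118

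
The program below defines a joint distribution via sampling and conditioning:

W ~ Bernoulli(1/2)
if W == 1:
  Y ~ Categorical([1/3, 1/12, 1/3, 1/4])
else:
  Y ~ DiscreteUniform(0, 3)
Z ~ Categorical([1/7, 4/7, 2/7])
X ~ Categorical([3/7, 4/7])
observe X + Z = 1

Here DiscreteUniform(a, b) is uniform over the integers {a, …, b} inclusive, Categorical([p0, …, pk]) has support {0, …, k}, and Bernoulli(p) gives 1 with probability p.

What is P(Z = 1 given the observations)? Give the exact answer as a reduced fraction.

P(Z = 1 | obs) = 3/4

Enumerate traces; 16 have nonzero weight after conditioning:
  (W=0, Y=0, Z=0, X=1) weight 1/98
  (W=0, Y=0, Z=1, X=0) weight 3/98
  (W=0, Y=1, Z=0, X=1) weight 1/98
  (W=0, Y=1, Z=1, X=0) weight 3/98
  (W=0, Y=2, Z=0, X=1) weight 1/98
  (W=0, Y=2, Z=1, X=0) weight 3/98
  (W=0, Y=3, Z=0, X=1) weight 1/98
  (W=0, Y=3, Z=1, X=0) weight 3/98
  … 8 more
Group by Z:
  weight(Z=0) = 4/49
  weight(Z=1) = 12/49
Total weight = 4/49 + 12/49 = 16/49
P(Z=0 | obs) = 4/49 / 16/49 = 1/4
P(Z=1 | obs) = 12/49 / 16/49 = 3/4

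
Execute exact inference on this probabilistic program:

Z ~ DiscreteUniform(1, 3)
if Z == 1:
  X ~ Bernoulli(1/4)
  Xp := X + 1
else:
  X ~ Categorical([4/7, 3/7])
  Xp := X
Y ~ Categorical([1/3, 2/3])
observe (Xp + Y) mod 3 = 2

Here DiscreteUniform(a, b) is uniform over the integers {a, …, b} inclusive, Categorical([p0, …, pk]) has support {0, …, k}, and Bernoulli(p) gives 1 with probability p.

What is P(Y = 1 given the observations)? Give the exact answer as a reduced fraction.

P(Y = 1 | obs) = 90/97

Enumerate traces; 4 have nonzero weight after conditioning:
  (Z=1, X=0, Y=1) weight 1/6
  (Z=1, X=1, Y=0) weight 1/36
  (Z=2, X=1, Y=1) weight 2/21
  (Z=3, X=1, Y=1) weight 2/21
Group by Y:
  weight(Y=0) = 1/36
  weight(Y=1) = 5/14
Total weight = 1/36 + 5/14 = 97/252
P(Y=0 | obs) = 1/36 / 97/252 = 7/97
P(Y=1 | obs) = 5/14 / 97/252 = 90/97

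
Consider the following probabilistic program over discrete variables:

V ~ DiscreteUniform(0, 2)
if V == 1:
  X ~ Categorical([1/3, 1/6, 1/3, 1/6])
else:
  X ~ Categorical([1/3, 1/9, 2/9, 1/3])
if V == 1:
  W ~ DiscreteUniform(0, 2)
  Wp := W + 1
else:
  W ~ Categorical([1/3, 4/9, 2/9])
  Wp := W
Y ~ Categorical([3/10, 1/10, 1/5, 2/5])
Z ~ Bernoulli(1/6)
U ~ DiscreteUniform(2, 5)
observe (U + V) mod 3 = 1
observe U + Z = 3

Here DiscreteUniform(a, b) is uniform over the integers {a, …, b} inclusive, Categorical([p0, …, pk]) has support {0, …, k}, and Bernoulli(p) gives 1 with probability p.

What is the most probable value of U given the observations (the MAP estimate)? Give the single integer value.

argmax_v P(U = v | obs) = 3

Enumerate traces; 96 have nonzero weight after conditioning:
  (V=1, X=0, W=0, Y=0, Z=0, U=3) weight 1/432
  (V=1, X=0, W=0, Y=1, Z=0, U=3) weight 1/1296
  (V=1, X=0, W=0, Y=2, Z=0, U=3) weight 1/648
  (V=1, X=0, W=0, Y=3, Z=0, U=3) weight 1/324
  (V=1, X=0, W=1, Y=0, Z=0, U=3) weight 1/432
  (V=1, X=0, W=1, Y=1, Z=0, U=3) weight 1/1296
  (V=1, X=0, W=1, Y=2, Z=0, U=3) weight 1/648
  (V=1, X=0, W=1, Y=3, Z=0, U=3) weight 1/324
  (V=2, X=0, W=0, Y=0, Z=1, U=2) weight 1/2160
  … 87 more
Group by U:
  weight(U=2) = 1/72
  weight(U=3) = 5/72
Total weight = 1/72 + 5/72 = 1/12
P(U=2 | obs) = 1/72 / 1/12 = 1/6
P(U=3 | obs) = 5/72 / 1/12 = 5/6
argmax = 3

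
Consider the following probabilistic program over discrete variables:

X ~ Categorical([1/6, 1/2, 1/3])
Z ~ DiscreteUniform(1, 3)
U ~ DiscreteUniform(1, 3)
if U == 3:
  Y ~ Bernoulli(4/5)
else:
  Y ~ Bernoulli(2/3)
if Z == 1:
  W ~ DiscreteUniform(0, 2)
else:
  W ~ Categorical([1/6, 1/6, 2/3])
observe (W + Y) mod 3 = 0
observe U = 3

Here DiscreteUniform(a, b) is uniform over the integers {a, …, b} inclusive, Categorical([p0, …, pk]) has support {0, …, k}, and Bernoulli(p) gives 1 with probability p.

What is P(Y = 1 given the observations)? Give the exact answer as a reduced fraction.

Enumerate traces; 18 have nonzero weight after conditioning:
  (X=0, Z=1, U=3, Y=0, W=0) weight 1/810
  (X=0, Z=1, U=3, Y=1, W=2) weight 2/405
  (X=0, Z=2, U=3, Y=0, W=0) weight 1/1620
  (X=0, Z=2, U=3, Y=1, W=2) weight 4/405
  (X=0, Z=3, U=3, Y=0, W=0) weight 1/1620
  (X=0, Z=3, U=3, Y=1, W=2) weight 4/405
  (X=1, Z=1, U=3, Y=0, W=0) weight 1/270
  (X=1, Z=1, U=3, Y=1, W=2) weight 2/135
  … 10 more
Group by Y:
  weight(Y=0) = 2/135
  weight(Y=1) = 4/27
Total weight = 2/135 + 4/27 = 22/135
P(Y=0 | obs) = 2/135 / 22/135 = 1/11
P(Y=1 | obs) = 4/27 / 22/135 = 10/11

P(Y = 1 | obs) = 10/11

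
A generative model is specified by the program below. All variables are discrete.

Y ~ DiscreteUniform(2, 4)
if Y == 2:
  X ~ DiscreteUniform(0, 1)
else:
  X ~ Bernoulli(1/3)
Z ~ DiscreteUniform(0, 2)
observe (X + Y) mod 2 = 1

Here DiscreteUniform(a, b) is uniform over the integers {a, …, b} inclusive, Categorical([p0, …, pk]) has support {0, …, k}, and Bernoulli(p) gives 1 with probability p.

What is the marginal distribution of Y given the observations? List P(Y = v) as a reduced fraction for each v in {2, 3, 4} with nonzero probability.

Enumerate traces; 9 have nonzero weight after conditioning:
  (Y=2, X=1, Z=0) weight 1/18
  (Y=2, X=1, Z=1) weight 1/18
  (Y=2, X=1, Z=2) weight 1/18
  (Y=3, X=0, Z=0) weight 2/27
  (Y=3, X=0, Z=1) weight 2/27
  (Y=3, X=0, Z=2) weight 2/27
  (Y=4, X=1, Z=0) weight 1/27
  (Y=4, X=1, Z=1) weight 1/27
  … 1 more
Group by Y:
  weight(Y=2) = 1/6
  weight(Y=3) = 2/9
  weight(Y=4) = 1/9
Total weight = 1/6 + 2/9 + 1/9 = 1/2
P(Y=2 | obs) = 1/6 / 1/2 = 1/3
P(Y=3 | obs) = 2/9 / 1/2 = 4/9
P(Y=4 | obs) = 1/9 / 1/2 = 2/9

P(Y=2) = 1/3, P(Y=3) = 4/9, P(Y=4) = 2/9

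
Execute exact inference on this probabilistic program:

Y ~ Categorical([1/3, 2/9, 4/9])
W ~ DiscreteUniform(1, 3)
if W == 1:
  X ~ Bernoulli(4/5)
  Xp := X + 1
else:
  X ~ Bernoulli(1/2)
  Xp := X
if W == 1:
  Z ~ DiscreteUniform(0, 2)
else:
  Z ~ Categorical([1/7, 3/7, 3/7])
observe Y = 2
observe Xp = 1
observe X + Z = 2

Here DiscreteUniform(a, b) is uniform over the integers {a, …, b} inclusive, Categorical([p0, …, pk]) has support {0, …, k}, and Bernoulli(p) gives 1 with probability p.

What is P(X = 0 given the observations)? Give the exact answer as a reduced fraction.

P(X = 0 | obs) = 7/52

Enumerate traces; 3 have nonzero weight after conditioning:
  (Y=2, W=1, X=0, Z=2) weight 4/405
  (Y=2, W=2, X=1, Z=1) weight 2/63
  (Y=2, W=3, X=1, Z=1) weight 2/63
Group by X:
  weight(X=0) = 4/405
  weight(X=1) = 4/63
Total weight = 4/405 + 4/63 = 208/2835
P(X=0 | obs) = 4/405 / 208/2835 = 7/52
P(X=1 | obs) = 4/63 / 208/2835 = 45/52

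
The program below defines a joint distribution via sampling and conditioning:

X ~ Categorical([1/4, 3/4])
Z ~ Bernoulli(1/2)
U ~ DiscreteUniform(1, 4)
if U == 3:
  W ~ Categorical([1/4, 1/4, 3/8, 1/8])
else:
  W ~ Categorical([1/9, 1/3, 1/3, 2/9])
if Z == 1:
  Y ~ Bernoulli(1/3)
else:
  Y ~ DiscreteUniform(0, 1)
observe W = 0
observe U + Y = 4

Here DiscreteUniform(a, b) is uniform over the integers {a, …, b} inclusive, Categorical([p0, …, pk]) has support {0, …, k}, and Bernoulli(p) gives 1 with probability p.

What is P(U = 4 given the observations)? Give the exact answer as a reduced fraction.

P(U = 4 | obs) = 28/73

Enumerate traces; 8 have nonzero weight after conditioning:
  (X=0, Z=0, U=3, W=0, Y=1) weight 1/256
  (X=0, Z=0, U=4, W=0, Y=0) weight 1/576
  (X=0, Z=1, U=3, W=0, Y=1) weight 1/384
  (X=0, Z=1, U=4, W=0, Y=0) weight 1/432
  (X=1, Z=0, U=3, W=0, Y=1) weight 3/256
  (X=1, Z=0, U=4, W=0, Y=0) weight 1/192
  (X=1, Z=1, U=3, W=0, Y=1) weight 1/128
  (X=1, Z=1, U=4, W=0, Y=0) weight 1/144
Group by U:
  weight(U=3) = 5/192
  weight(U=4) = 7/432
Total weight = 5/192 + 7/432 = 73/1728
P(U=3 | obs) = 5/192 / 73/1728 = 45/73
P(U=4 | obs) = 7/432 / 73/1728 = 28/73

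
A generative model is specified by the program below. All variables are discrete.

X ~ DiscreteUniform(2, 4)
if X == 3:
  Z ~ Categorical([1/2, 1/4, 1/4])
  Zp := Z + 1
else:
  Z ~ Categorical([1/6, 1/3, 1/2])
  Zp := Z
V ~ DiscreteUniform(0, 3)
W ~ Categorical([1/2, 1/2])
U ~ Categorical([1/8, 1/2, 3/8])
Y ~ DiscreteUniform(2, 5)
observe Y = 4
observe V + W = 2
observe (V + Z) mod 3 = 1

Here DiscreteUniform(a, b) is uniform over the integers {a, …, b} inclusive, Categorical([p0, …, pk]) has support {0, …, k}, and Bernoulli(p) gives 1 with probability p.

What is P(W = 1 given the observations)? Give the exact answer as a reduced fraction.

Enumerate traces; 18 have nonzero weight after conditioning:
  (X=2, Z=0, V=1, W=1, U=0, Y=4) weight 1/4608
  (X=2, Z=0, V=1, W=1, U=1, Y=4) weight 1/1152
  (X=2, Z=0, V=1, W=1, U=2, Y=4) weight 1/1536
  (X=2, Z=2, V=2, W=0, U=0, Y=4) weight 1/1536
  (X=2, Z=2, V=2, W=0, U=1, Y=4) weight 1/384
  (X=2, Z=2, V=2, W=0, U=2, Y=4) weight 1/512
  (X=3, Z=0, V=1, W=1, U=0, Y=4) weight 1/1536
  (X=3, Z=0, V=1, W=1, U=1, Y=4) weight 1/384
  … 10 more
Group by W:
  weight(W=0) = 5/384
  weight(W=1) = 5/576
Total weight = 5/384 + 5/576 = 25/1152
P(W=0 | obs) = 5/384 / 25/1152 = 3/5
P(W=1 | obs) = 5/576 / 25/1152 = 2/5

P(W = 1 | obs) = 2/5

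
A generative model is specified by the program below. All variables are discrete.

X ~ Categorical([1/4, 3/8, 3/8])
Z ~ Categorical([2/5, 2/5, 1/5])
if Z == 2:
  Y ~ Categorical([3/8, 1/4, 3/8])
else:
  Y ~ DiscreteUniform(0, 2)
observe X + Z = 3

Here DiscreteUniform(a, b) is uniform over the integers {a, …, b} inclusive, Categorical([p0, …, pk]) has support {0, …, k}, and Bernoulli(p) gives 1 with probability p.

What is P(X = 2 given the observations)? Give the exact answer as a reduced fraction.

P(X = 2 | obs) = 2/3

Enumerate traces; 6 have nonzero weight after conditioning:
  (X=1, Z=2, Y=0) weight 9/320
  (X=1, Z=2, Y=1) weight 3/160
  (X=1, Z=2, Y=2) weight 9/320
  (X=2, Z=1, Y=0) weight 1/20
  (X=2, Z=1, Y=1) weight 1/20
  (X=2, Z=1, Y=2) weight 1/20
Group by X:
  weight(X=1) = 3/40
  weight(X=2) = 3/20
Total weight = 3/40 + 3/20 = 9/40
P(X=1 | obs) = 3/40 / 9/40 = 1/3
P(X=2 | obs) = 3/20 / 9/40 = 2/3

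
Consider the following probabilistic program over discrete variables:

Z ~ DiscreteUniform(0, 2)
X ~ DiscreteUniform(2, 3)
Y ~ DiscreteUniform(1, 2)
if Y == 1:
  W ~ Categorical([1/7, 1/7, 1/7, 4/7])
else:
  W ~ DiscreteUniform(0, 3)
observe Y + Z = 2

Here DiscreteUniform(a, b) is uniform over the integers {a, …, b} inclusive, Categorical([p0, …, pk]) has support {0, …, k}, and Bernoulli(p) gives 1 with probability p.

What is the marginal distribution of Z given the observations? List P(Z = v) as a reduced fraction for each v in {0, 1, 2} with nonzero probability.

Enumerate traces; 16 have nonzero weight after conditioning:
  (Z=0, X=2, Y=2, W=0) weight 1/48
  (Z=0, X=2, Y=2, W=1) weight 1/48
  (Z=0, X=2, Y=2, W=2) weight 1/48
  (Z=0, X=2, Y=2, W=3) weight 1/48
  (Z=0, X=3, Y=2, W=0) weight 1/48
  (Z=0, X=3, Y=2, W=1) weight 1/48
  (Z=0, X=3, Y=2, W=2) weight 1/48
  (Z=0, X=3, Y=2, W=3) weight 1/48
  (Z=1, X=2, Y=1, W=0) weight 1/84
  … 7 more
Group by Z:
  weight(Z=0) = 1/6
  weight(Z=1) = 1/6
Total weight = 1/6 + 1/6 = 1/3
P(Z=0 | obs) = 1/6 / 1/3 = 1/2
P(Z=1 | obs) = 1/6 / 1/3 = 1/2

P(Z=0) = 1/2, P(Z=1) = 1/2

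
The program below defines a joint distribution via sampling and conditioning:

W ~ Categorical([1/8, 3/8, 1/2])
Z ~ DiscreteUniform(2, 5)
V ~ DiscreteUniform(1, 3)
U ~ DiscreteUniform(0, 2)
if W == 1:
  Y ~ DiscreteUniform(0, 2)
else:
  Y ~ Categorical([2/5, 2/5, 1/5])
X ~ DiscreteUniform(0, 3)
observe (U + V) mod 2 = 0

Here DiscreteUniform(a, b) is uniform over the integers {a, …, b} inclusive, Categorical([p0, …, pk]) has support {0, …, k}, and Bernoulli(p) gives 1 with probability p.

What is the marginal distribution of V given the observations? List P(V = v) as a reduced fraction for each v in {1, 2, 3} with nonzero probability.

P(V=1) = 1/4, P(V=2) = 1/2, P(V=3) = 1/4

Enumerate traces; 576 have nonzero weight after conditioning:
  (W=0, Z=2, V=1, U=1, Y=0, X=0) weight 1/2880
  (W=0, Z=2, V=1, U=1, Y=0, X=1) weight 1/2880
  (W=0, Z=2, V=1, U=1, Y=0, X=2) weight 1/2880
  (W=0, Z=2, V=1, U=1, Y=0, X=3) weight 1/2880
  (W=0, Z=2, V=1, U=1, Y=1, X=0) weight 1/2880
  (W=0, Z=2, V=1, U=1, Y=1, X=1) weight 1/2880
  (W=0, Z=2, V=1, U=1, Y=1, X=2) weight 1/2880
  (W=0, Z=2, V=1, U=1, Y=1, X=3) weight 1/2880
  (W=0, Z=2, V=2, U=0, Y=0, X=0) weight 1/2880
  (W=0, Z=2, V=3, U=1, Y=0, X=0) weight 1/2880
  … 566 more
Group by V:
  weight(V=1) = 1/9
  weight(V=2) = 2/9
  weight(V=3) = 1/9
Total weight = 1/9 + 2/9 + 1/9 = 4/9
P(V=1 | obs) = 1/9 / 4/9 = 1/4
P(V=2 | obs) = 2/9 / 4/9 = 1/2
P(V=3 | obs) = 1/9 / 4/9 = 1/4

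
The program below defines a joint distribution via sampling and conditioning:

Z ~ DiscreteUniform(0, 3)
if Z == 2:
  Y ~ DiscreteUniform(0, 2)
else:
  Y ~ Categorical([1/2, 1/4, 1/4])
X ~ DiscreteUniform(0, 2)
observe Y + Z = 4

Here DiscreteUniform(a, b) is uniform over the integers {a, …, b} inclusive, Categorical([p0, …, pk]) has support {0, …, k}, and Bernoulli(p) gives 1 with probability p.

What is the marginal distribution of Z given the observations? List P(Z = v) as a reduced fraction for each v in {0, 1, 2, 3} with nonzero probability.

Enumerate traces; 6 have nonzero weight after conditioning:
  (Z=2, Y=2, X=0) weight 1/36
  (Z=2, Y=2, X=1) weight 1/36
  (Z=2, Y=2, X=2) weight 1/36
  (Z=3, Y=1, X=0) weight 1/48
  (Z=3, Y=1, X=1) weight 1/48
  (Z=3, Y=1, X=2) weight 1/48
Group by Z:
  weight(Z=2) = 1/12
  weight(Z=3) = 1/16
Total weight = 1/12 + 1/16 = 7/48
P(Z=2 | obs) = 1/12 / 7/48 = 4/7
P(Z=3 | obs) = 1/16 / 7/48 = 3/7

P(Z=2) = 4/7, P(Z=3) = 3/7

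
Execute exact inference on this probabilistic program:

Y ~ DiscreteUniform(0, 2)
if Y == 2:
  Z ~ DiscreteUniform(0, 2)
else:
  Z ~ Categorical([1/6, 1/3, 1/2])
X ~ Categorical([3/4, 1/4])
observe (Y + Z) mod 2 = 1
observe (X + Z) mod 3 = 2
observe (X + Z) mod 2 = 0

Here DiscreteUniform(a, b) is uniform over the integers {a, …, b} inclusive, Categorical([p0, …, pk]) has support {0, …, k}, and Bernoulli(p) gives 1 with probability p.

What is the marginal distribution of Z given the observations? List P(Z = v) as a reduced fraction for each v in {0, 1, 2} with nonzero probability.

P(Z=1) = 4/13, P(Z=2) = 9/13

Enumerate traces; 3 have nonzero weight after conditioning:
  (Y=0, Z=1, X=1) weight 1/36
  (Y=1, Z=2, X=0) weight 1/8
  (Y=2, Z=1, X=1) weight 1/36
Group by Z:
  weight(Z=1) = 1/18
  weight(Z=2) = 1/8
Total weight = 1/18 + 1/8 = 13/72
P(Z=1 | obs) = 1/18 / 13/72 = 4/13
P(Z=2 | obs) = 1/8 / 13/72 = 9/13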